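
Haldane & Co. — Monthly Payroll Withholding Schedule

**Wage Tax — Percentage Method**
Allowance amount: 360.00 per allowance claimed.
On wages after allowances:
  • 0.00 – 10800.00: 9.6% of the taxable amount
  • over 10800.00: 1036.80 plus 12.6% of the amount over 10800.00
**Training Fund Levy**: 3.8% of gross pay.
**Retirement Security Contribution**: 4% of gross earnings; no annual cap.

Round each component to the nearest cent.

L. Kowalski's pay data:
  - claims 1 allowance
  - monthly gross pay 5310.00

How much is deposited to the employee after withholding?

4420.62

Wage Tax: taxable = 5310.00 − 1×360.00 = 4950.00
  9.6% × 4950.00 = 475.20
Training Fund Levy: 3.8% × 5310.00 = 201.78
Retirement Security Contribution: 4% × 5310.00 = 212.40
Total withheld: 475.20 + 201.78 + 212.40 = 889.38
Net pay: 5310.00 − 889.38 = 4420.62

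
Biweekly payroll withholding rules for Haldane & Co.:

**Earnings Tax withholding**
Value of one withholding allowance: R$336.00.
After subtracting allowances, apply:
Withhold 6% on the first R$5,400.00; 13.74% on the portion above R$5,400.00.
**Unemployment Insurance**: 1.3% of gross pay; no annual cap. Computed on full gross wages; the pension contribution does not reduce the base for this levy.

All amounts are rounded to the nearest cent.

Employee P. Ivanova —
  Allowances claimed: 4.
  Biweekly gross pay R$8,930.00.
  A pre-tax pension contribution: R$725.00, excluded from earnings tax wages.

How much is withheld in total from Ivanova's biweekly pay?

R$640.83

Earnings Tax: taxable = R$8,930.00 − R$725.00 − 4×R$336.00 = R$6,861.00
  R$324.00 + 13.74% × (R$6,861.00 − R$5,400.00) = R$324.00 + 13.74% × R$1,461.00 = R$524.74
Unemployment Insurance: 1.3% × R$8,930.00 = R$116.09
Total: R$524.74 + R$116.09 = R$640.83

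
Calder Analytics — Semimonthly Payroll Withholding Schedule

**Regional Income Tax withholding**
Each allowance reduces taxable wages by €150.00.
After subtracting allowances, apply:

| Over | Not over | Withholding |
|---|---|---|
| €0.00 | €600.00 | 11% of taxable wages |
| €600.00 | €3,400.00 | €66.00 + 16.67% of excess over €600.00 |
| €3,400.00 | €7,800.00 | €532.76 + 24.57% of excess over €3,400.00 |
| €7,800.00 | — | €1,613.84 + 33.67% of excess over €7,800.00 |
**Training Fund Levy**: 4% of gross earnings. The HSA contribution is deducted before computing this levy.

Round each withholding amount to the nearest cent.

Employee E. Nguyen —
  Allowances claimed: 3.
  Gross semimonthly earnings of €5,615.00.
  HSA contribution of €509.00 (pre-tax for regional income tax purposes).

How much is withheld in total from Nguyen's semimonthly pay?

Regional Income Tax: taxable = €5,615.00 − €509.00 − 3×€150.00 = €4,656.00
  €532.76 + 24.57% × (€4,656.00 − €3,400.00) = €532.76 + 24.57% × €1,256.00 = €841.36
Training Fund Levy: 4% × €5,106.00 = €204.24
Total: €841.36 + €204.24 = €1,045.60

€1,045.60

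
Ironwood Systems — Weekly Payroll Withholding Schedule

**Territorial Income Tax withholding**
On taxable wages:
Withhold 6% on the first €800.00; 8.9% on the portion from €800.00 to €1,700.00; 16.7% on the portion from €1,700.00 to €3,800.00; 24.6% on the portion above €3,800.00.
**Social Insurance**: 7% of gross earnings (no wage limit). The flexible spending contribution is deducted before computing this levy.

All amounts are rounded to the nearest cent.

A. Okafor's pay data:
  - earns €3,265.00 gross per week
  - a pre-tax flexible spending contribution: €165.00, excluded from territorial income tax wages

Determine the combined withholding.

Territorial Income Tax: taxable = €3,265.00 − €165.00 = €3,100.00
  €128.10 + 16.7% × (€3,100.00 − €1,700.00) = €128.10 + 16.7% × €1,400.00 = €361.90
Social Insurance: 7% × €3,100.00 = €217.00
Total: €361.90 + €217.00 = €578.90

€578.90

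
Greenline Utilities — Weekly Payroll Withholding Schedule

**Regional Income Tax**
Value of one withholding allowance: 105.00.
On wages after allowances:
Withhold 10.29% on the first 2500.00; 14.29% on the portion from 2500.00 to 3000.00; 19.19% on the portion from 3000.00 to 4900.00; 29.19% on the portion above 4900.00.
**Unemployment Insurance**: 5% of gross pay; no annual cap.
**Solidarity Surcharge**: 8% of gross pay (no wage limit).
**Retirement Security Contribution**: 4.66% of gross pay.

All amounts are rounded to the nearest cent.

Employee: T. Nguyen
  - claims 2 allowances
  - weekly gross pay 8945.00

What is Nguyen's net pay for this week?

Regional Income Tax: taxable = 8945.00 − 2×105.00 = 8735.00
  693.31 + 29.19% × (8735.00 − 4900.00) = 693.31 + 29.19% × 3835.00 = 1812.75
Unemployment Insurance: 5% × 8945.00 = 447.25
Solidarity Surcharge: 8% × 8945.00 = 715.60
Retirement Security Contribution: 4.66% × 8945.00 = 416.84
Total withheld: 1812.75 + 447.25 + 715.60 + 416.84 = 3392.44
Net pay: 8945.00 − 3392.44 = 5552.56

5552.56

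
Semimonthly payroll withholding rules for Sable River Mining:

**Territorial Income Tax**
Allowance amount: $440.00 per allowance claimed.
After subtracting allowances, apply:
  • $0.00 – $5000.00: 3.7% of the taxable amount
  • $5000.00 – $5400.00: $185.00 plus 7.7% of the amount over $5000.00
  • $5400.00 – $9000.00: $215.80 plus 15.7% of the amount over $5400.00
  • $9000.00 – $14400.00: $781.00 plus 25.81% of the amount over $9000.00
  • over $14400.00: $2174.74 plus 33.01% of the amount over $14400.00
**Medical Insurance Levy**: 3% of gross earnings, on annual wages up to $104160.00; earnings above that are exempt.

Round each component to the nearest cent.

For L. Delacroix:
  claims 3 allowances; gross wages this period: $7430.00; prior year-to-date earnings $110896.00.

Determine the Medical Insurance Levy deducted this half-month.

$0.00

Medical Insurance Levy: YTD $110896.00 ≥ cap $104160.00 → $0.00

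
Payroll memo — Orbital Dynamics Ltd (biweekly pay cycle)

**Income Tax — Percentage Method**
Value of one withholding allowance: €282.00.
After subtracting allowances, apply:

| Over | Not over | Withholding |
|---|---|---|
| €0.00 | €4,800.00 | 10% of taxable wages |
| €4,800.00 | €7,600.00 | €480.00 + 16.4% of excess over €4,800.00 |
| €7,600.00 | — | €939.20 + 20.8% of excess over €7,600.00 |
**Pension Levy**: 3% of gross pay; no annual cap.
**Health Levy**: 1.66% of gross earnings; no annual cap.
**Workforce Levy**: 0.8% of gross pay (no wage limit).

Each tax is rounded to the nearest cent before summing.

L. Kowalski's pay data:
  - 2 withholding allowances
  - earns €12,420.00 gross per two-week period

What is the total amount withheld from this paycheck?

Income Tax: taxable = €12,420.00 − 2×€282.00 = €11,856.00
  €939.20 + 20.8% × (€11,856.00 − €7,600.00) = €939.20 + 20.8% × €4,256.00 = €1,824.45
Pension Levy: 3% × €12,420.00 = €372.60
Health Levy: 1.66% × €12,420.00 = €206.17
Workforce Levy: 0.8% × €12,420.00 = €99.36
Total: €1,824.45 + €372.60 + €206.17 + €99.36 = €2,502.58

€2,502.58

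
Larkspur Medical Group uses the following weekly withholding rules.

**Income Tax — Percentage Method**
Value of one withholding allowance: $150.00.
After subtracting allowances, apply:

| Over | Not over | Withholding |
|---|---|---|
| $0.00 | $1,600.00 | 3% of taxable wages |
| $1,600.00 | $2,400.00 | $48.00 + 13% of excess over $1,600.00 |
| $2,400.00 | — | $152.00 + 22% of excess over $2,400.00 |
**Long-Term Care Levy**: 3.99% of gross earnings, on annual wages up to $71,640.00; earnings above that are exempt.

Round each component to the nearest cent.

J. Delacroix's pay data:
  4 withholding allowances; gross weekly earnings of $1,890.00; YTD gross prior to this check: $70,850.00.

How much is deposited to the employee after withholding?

Income Tax: taxable = $1,890.00 − 4×$150.00 = $1,290.00
  3% × $1,290.00 = $38.70
Long-Term Care Levy: cap $71,640.00 − YTD $70,850.00 = $790.00 subject; 3.99% × $790.00 = $31.52
Total withheld: $38.70 + $31.52 = $70.22
Net pay: $1,890.00 − $70.22 = $1,819.78

$1,819.78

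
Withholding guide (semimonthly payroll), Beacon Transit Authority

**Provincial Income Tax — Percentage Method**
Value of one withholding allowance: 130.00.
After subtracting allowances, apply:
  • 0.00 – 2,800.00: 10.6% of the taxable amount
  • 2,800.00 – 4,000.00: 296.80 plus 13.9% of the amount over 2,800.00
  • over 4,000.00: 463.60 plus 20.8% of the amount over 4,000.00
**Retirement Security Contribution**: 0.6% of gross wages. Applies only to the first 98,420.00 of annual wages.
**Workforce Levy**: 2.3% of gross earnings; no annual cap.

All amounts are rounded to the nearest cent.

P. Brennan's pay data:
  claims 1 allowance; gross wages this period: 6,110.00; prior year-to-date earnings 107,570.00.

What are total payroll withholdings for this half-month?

Provincial Income Tax: taxable = 6,110.00 − 1×130.00 = 5,980.00
  463.60 + 20.8% × (5,980.00 − 4,000.00) = 463.60 + 20.8% × 1,980.00 = 875.44
Retirement Security Contribution: YTD 107,570.00 ≥ cap 98,420.00 → 0.00
Workforce Levy: 2.3% × 6,110.00 = 140.53
Total: 875.44 + 0.00 + 140.53 = 1,015.97

1,015.97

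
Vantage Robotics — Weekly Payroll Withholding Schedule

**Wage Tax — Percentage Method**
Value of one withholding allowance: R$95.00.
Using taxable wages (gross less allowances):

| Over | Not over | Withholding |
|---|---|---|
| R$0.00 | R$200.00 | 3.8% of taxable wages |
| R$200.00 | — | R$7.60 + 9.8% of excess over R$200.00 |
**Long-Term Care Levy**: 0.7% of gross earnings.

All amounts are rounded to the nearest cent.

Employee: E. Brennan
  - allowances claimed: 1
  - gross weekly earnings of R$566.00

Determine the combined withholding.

Wage Tax: taxable = R$566.00 − 1×R$95.00 = R$471.00
  R$7.60 + 9.8% × (R$471.00 − R$200.00) = R$7.60 + 9.8% × R$271.00 = R$34.16
Long-Term Care Levy: 0.7% × R$566.00 = R$3.96
Total: R$34.16 + R$3.96 = R$38.12

R$38.12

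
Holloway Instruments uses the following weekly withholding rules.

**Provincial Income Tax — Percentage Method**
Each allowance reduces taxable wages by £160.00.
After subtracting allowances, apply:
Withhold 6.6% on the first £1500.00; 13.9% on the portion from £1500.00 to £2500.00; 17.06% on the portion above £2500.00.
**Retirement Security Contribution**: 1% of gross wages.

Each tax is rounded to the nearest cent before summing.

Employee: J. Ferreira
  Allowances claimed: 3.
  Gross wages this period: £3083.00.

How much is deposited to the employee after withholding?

Provincial Income Tax: taxable = £3083.00 − 3×£160.00 = £2603.00
  £238.00 + 17.06% × (£2603.00 − £2500.00) = £238.00 + 17.06% × £103.00 = £255.57
Retirement Security Contribution: 1% × £3083.00 = £30.83
Total withheld: £255.57 + £30.83 = £286.40
Net pay: £3083.00 − £286.40 = £2796.60

£2796.60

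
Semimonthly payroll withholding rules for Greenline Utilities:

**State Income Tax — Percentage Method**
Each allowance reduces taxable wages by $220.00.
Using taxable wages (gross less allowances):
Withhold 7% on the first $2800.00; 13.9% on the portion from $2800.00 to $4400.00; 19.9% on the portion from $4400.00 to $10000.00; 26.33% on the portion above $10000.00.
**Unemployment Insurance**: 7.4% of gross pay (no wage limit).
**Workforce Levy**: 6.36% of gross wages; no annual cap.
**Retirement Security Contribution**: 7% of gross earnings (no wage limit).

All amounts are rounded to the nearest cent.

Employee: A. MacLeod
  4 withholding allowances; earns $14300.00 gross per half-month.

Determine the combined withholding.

State Income Tax: taxable = $14300.00 − 4×$220.00 = $13420.00
  $1532.80 + 26.33% × ($13420.00 − $10000.00) = $1532.80 + 26.33% × $3420.00 = $2433.29
Unemployment Insurance: 7.4% × $14300.00 = $1058.20
Workforce Levy: 6.36% × $14300.00 = $909.48
Retirement Security Contribution: 7% × $14300.00 = $1001.00
Total: $2433.29 + $1058.20 + $909.48 + $1001.00 = $5401.97

$5401.97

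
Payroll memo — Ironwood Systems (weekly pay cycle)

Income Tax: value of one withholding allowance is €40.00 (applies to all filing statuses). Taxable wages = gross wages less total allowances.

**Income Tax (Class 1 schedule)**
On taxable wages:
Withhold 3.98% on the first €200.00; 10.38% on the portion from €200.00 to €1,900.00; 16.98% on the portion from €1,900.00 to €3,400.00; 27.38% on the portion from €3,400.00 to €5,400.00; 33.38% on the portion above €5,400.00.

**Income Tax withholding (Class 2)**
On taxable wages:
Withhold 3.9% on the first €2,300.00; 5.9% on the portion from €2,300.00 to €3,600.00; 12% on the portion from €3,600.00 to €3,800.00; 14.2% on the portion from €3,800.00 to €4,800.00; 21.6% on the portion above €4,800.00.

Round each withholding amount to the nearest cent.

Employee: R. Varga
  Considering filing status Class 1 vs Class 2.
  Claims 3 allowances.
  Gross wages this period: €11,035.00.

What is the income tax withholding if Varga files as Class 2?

€1,653.24

Income Tax (Class 2): taxable = €11,035.00 − 3×€40.00 = €10,915.00
  €332.40 + 21.6% × (€10,915.00 − €4,800.00) = €332.40 + 21.6% × €6,115.00 = €1,653.24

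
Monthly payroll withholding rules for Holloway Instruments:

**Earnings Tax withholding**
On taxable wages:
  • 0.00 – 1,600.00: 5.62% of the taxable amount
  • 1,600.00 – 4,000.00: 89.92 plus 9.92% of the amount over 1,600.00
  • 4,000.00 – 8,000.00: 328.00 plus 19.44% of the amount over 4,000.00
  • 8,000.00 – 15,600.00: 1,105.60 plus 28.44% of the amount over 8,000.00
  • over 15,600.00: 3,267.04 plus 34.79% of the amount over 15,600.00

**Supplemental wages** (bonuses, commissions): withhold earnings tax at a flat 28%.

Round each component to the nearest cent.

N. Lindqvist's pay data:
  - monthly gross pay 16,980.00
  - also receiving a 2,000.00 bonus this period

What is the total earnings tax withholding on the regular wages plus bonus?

4,307.14

Earnings Tax: taxable = 16,980.00
  3,267.04 + 34.79% × (16,980.00 − 15,600.00) = 3,267.04 + 34.79% × 1,380.00 = 3,747.14
Supplemental (28% flat on bonus): 28% × 2,000.00 = 560.00
Total earnings tax: 3,747.14 + 560.00 = 4,307.14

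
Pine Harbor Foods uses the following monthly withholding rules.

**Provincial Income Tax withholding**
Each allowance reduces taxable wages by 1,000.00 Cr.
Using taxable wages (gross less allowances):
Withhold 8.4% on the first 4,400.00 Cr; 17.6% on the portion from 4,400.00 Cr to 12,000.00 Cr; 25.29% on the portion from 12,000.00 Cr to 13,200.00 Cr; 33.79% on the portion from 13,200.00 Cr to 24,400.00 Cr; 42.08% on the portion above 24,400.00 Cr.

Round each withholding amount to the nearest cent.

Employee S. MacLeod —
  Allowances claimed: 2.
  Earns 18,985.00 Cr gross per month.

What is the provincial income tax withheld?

3,289.63 Cr

Provincial Income Tax: taxable = 18,985.00 Cr − 2×1,000.00 Cr = 16,985.00 Cr
  2,010.68 Cr + 33.79% × (16,985.00 Cr − 13,200.00 Cr) = 2,010.68 Cr + 33.79% × 3,785.00 Cr = 3,289.63 Cr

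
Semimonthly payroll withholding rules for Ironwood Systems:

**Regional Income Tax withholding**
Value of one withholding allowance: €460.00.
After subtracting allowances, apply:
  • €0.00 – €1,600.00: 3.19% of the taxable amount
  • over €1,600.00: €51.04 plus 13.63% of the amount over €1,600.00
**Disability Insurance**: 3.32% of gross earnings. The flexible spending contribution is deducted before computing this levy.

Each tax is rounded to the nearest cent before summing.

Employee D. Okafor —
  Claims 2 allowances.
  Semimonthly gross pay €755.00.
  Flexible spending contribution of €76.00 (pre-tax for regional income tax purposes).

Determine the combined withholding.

Regional Income Tax: taxable = €755.00 − €76.00 − 2×€460.00 = €-241.00
  Taxable ≤ 0 → €0.00
Disability Insurance: 3.32% × €679.00 = €22.54
Total: €0.00 + €22.54 = €22.54

€22.54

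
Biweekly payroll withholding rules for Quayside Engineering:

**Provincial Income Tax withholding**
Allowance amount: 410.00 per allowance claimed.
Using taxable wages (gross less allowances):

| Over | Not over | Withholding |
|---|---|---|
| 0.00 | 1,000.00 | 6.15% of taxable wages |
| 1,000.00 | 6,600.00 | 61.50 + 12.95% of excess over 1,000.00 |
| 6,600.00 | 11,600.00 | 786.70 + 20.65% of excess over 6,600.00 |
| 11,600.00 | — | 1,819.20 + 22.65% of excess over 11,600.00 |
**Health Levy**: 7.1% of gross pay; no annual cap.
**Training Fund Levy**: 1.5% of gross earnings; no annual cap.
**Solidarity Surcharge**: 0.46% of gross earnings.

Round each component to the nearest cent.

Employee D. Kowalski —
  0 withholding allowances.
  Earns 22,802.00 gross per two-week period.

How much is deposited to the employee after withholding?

16,379.69

Provincial Income Tax: taxable = 22,802.00
  1,819.20 + 22.65% × (22,802.00 − 11,600.00) = 1,819.20 + 22.65% × 11,202.00 = 4,356.45
Health Levy: 7.1% × 22,802.00 = 1,618.94
Training Fund Levy: 1.5% × 22,802.00 = 342.03
Solidarity Surcharge: 0.46% × 22,802.00 = 104.89
Total withheld: 4,356.45 + 1,618.94 + 342.03 + 104.89 = 6,422.31
Net pay: 22,802.00 − 6,422.31 = 16,379.69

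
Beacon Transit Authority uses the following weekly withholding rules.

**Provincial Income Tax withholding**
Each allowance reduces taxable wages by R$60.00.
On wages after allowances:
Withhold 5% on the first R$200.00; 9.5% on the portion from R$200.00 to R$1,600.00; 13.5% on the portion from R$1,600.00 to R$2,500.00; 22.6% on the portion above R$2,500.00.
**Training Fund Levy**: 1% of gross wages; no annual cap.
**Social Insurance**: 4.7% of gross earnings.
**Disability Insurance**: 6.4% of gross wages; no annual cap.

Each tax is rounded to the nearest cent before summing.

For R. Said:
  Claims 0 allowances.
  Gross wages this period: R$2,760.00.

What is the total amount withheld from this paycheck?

Provincial Income Tax: taxable = R$2,760.00
  R$264.50 + 22.6% × (R$2,760.00 − R$2,500.00) = R$264.50 + 22.6% × R$260.00 = R$323.26
Training Fund Levy: 1% × R$2,760.00 = R$27.60
Social Insurance: 4.7% × R$2,760.00 = R$129.72
Disability Insurance: 6.4% × R$2,760.00 = R$176.64
Total: R$323.26 + R$27.60 + R$129.72 + R$176.64 = R$657.22

R$657.22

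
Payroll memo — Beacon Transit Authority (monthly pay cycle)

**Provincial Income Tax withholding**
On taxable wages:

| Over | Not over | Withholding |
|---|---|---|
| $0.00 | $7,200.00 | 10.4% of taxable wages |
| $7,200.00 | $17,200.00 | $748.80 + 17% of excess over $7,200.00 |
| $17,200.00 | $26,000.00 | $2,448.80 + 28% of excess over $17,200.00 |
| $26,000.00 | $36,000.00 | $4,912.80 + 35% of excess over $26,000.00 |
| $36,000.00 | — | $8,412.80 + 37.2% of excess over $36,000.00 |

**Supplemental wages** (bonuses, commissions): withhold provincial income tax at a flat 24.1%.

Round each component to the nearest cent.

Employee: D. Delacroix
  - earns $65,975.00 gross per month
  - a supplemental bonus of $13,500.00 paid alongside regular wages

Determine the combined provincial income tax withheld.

Provincial Income Tax: taxable = $65,975.00
  $8,412.80 + 37.2% × ($65,975.00 − $36,000.00) = $8,412.80 + 37.2% × $29,975.00 = $19,563.50
Supplemental (24.1% flat on bonus): 24.1% × $13,500.00 = $3,253.50
Total provincial income tax: $19,563.50 + $3,253.50 = $22,817.00

$22,817.00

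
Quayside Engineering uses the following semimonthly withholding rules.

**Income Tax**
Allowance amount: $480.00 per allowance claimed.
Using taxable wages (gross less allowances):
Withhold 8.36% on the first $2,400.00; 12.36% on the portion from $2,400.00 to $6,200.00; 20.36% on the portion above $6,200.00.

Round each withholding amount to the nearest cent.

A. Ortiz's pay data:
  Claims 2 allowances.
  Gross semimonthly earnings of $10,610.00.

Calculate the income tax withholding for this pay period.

Income Tax: taxable = $10,610.00 − 2×$480.00 = $9,650.00
  $670.32 + 20.36% × ($9,650.00 − $6,200.00) = $670.32 + 20.36% × $3,450.00 = $1,372.74

$1,372.74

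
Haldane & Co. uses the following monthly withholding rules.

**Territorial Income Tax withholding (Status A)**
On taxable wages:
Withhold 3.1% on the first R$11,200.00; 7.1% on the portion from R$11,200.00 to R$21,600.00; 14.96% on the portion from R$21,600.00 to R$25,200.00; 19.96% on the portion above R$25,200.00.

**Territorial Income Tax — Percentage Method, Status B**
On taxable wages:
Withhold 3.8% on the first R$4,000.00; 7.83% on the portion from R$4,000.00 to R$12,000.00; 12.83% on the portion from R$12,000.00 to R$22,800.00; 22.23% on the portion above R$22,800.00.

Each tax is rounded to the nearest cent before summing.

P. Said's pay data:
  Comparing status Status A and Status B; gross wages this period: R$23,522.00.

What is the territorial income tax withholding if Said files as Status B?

Territorial Income Tax (Status B): taxable = R$23,522.00
  R$2,164.04 + 22.23% × (R$23,522.00 − R$22,800.00) = R$2,164.04 + 22.23% × R$722.00 = R$2,324.54

R$2,324.54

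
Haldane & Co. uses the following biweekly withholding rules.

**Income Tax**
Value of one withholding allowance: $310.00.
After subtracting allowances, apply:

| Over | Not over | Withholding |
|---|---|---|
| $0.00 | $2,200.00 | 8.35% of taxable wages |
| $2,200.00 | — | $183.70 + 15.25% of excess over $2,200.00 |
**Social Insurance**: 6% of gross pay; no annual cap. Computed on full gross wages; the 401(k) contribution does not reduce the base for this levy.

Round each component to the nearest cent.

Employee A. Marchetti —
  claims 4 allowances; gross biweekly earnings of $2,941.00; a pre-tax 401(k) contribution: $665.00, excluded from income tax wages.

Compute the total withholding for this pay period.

Income Tax: taxable = $2,941.00 − $665.00 − 4×$310.00 = $1,036.00
  8.35% × $1,036.00 = $86.51
Social Insurance: 6% × $2,941.00 = $176.46
Total: $86.51 + $176.46 = $262.97

$262.97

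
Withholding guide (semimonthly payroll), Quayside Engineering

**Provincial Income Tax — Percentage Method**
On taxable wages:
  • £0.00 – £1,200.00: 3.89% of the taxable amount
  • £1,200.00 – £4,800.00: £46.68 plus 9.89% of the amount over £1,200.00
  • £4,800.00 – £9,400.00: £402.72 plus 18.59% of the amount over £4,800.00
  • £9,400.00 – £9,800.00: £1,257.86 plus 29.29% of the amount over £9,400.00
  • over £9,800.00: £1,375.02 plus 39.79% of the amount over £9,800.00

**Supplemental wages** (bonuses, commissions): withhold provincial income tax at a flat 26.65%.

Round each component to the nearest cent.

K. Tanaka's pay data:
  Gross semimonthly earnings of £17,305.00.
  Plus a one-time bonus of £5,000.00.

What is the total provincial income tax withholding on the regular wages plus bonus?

£5,693.76

Provincial Income Tax: taxable = £17,305.00
  £1,375.02 + 39.79% × (£17,305.00 − £9,800.00) = £1,375.02 + 39.79% × £7,505.00 = £4,361.26
Supplemental (26.65% flat on bonus): 26.65% × £5,000.00 = £1,332.50
Total provincial income tax: £4,361.26 + £1,332.50 = £5,693.76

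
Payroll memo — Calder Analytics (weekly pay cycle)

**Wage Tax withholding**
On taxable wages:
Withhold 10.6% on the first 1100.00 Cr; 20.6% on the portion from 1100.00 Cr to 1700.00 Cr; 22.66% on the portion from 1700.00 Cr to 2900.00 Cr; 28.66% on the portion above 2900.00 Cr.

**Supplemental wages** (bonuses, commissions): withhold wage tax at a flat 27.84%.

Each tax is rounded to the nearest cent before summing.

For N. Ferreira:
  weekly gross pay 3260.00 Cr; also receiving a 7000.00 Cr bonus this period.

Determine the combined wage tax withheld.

2564.10 Cr

Wage Tax: taxable = 3260.00 Cr
  512.12 Cr + 28.66% × (3260.00 Cr − 2900.00 Cr) = 512.12 Cr + 28.66% × 360.00 Cr = 615.30 Cr
Supplemental (27.84% flat on bonus): 27.84% × 7000.00 Cr = 1948.80 Cr
Total wage tax: 615.30 Cr + 1948.80 Cr = 2564.10 Cr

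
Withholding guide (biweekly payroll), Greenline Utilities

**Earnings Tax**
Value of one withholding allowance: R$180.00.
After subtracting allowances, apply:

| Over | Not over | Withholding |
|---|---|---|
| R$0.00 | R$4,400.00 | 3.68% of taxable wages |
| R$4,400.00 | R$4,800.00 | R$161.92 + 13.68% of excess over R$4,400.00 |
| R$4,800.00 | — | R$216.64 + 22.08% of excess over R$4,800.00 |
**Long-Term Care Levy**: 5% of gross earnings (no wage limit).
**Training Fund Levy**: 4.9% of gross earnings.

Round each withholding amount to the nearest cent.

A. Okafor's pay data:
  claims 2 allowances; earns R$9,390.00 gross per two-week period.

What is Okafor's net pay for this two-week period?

Earnings Tax: taxable = R$9,390.00 − 2×R$180.00 = R$9,030.00
  R$216.64 + 22.08% × (R$9,030.00 − R$4,800.00) = R$216.64 + 22.08% × R$4,230.00 = R$1,150.62
Long-Term Care Levy: 5% × R$9,390.00 = R$469.50
Training Fund Levy: 4.9% × R$9,390.00 = R$460.11
Total withheld: R$1,150.62 + R$469.50 + R$460.11 = R$2,080.23
Net pay: R$9,390.00 − R$2,080.23 = R$7,309.77

R$7,309.77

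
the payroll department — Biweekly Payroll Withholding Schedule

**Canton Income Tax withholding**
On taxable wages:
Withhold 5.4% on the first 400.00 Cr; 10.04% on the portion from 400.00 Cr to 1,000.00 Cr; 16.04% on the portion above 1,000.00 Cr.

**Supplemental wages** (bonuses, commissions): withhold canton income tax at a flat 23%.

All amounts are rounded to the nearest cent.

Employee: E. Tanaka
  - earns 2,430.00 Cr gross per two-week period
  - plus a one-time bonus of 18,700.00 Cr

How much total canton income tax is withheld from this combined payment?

4,612.21 Cr

Canton Income Tax: taxable = 2,430.00 Cr
  81.84 Cr + 16.04% × (2,430.00 Cr − 1,000.00 Cr) = 81.84 Cr + 16.04% × 1,430.00 Cr = 311.21 Cr
Supplemental (23% flat on bonus): 23% × 18,700.00 Cr = 4,301.00 Cr
Total canton income tax: 311.21 Cr + 4,301.00 Cr = 4,612.21 Cr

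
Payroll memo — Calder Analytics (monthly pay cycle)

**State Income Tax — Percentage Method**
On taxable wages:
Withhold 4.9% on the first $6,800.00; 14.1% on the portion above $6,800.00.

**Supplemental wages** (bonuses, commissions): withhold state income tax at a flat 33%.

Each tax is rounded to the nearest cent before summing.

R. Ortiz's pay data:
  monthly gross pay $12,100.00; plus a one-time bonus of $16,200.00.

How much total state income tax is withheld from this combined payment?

$6,426.50

State Income Tax: taxable = $12,100.00
  $333.20 + 14.1% × ($12,100.00 − $6,800.00) = $333.20 + 14.1% × $5,300.00 = $1,080.50
Supplemental (33% flat on bonus): 33% × $16,200.00 = $5,346.00
Total state income tax: $1,080.50 + $5,346.00 = $6,426.50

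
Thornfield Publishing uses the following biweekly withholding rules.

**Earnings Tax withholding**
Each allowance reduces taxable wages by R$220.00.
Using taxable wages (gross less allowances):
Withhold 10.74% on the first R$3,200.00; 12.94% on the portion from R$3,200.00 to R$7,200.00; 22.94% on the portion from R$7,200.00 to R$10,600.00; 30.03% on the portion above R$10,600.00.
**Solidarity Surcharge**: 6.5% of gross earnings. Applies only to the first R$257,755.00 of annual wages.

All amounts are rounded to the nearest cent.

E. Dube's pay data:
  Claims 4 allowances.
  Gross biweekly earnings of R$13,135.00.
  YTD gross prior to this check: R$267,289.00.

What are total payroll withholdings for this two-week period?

R$2,138.24

Earnings Tax: taxable = R$13,135.00 − 4×R$220.00 = R$12,255.00
  R$1,641.24 + 30.03% × (R$12,255.00 − R$10,600.00) = R$1,641.24 + 30.03% × R$1,655.00 = R$2,138.24
Solidarity Surcharge: YTD R$267,289.00 ≥ cap R$257,755.00 → R$0.00
Total: R$2,138.24 + R$0.00 = R$2,138.24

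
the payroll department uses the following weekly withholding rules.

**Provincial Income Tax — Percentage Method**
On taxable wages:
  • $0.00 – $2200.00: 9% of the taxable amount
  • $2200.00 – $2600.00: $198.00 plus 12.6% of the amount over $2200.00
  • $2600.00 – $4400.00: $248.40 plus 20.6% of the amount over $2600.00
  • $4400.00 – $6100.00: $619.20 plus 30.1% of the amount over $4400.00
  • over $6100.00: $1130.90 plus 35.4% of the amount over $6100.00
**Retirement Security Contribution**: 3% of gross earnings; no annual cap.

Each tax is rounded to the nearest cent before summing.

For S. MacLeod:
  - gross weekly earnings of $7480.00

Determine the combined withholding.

$1843.82

Provincial Income Tax: taxable = $7480.00
  $1130.90 + 35.4% × ($7480.00 − $6100.00) = $1130.90 + 35.4% × $1380.00 = $1619.42
Retirement Security Contribution: 3% × $7480.00 = $224.40
Total: $1619.42 + $224.40 = $1843.82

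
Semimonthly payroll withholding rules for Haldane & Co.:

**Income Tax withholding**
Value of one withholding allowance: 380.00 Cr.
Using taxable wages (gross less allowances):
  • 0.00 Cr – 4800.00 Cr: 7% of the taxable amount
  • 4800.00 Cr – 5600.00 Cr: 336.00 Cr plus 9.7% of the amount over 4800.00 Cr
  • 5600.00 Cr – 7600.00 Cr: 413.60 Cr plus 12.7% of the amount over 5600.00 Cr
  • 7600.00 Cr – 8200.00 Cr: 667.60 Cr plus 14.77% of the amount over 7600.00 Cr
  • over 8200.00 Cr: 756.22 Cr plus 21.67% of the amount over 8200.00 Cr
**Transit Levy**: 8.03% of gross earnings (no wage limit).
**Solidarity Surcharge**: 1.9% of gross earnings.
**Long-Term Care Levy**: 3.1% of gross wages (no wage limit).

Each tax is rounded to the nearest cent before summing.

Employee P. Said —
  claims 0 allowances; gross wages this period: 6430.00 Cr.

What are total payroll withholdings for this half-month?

1356.84 Cr

Income Tax: taxable = 6430.00 Cr
  413.60 Cr + 12.7% × (6430.00 Cr − 5600.00 Cr) = 413.60 Cr + 12.7% × 830.00 Cr = 519.01 Cr
Transit Levy: 8.03% × 6430.00 Cr = 516.33 Cr
Solidarity Surcharge: 1.9% × 6430.00 Cr = 122.17 Cr
Long-Term Care Levy: 3.1% × 6430.00 Cr = 199.33 Cr
Total: 519.01 Cr + 516.33 Cr + 122.17 Cr + 199.33 Cr = 1356.84 Cr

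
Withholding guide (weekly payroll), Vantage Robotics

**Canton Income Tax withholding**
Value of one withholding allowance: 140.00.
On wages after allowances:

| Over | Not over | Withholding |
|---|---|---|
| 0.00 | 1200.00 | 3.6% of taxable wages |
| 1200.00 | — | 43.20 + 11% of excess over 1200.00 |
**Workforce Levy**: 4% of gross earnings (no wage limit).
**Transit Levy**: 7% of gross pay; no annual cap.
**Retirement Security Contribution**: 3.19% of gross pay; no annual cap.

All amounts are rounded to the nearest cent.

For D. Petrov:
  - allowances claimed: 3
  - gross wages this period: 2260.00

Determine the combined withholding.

Canton Income Tax: taxable = 2260.00 − 3×140.00 = 1840.00
  43.20 + 11% × (1840.00 − 1200.00) = 43.20 + 11% × 640.00 = 113.60
Workforce Levy: 4% × 2260.00 = 90.40
Transit Levy: 7% × 2260.00 = 158.20
Retirement Security Contribution: 3.19% × 2260.00 = 72.09
Total: 113.60 + 90.40 + 158.20 + 72.09 = 434.29

434.29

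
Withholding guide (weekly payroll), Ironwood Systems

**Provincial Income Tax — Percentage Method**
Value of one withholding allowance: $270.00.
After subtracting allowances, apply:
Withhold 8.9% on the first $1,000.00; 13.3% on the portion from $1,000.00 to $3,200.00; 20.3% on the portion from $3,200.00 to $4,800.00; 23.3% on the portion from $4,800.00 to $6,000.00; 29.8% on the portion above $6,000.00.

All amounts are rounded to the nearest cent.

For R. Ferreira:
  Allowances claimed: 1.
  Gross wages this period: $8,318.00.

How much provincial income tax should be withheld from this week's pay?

Provincial Income Tax: taxable = $8,318.00 − 1×$270.00 = $8,048.00
  $986.00 + 29.8% × ($8,048.00 − $6,000.00) = $986.00 + 29.8% × $2,048.00 = $1,596.30

$1,596.30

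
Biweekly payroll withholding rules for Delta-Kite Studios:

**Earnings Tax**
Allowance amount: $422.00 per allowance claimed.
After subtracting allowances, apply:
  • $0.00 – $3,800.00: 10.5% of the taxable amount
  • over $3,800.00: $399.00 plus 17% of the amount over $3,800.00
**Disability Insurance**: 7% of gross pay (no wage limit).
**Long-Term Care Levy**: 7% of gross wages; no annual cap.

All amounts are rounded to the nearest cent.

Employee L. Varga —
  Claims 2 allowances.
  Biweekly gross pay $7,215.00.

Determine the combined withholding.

Earnings Tax: taxable = $7,215.00 − 2×$422.00 = $6,371.00
  $399.00 + 17% × ($6,371.00 − $3,800.00) = $399.00 + 17% × $2,571.00 = $836.07
Disability Insurance: 7% × $7,215.00 = $505.05
Long-Term Care Levy: 7% × $7,215.00 = $505.05
Total: $836.07 + $505.05 + $505.05 = $1,846.17

$1,846.17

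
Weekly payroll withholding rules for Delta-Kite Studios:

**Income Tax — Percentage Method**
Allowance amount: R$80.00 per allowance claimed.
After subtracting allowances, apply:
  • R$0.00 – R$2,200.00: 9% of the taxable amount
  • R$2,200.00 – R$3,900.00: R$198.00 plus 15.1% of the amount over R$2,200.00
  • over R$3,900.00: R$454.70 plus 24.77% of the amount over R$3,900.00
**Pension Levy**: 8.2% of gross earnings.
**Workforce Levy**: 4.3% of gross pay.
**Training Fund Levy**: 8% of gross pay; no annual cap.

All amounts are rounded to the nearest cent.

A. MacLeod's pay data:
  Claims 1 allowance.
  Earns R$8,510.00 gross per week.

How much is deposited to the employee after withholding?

R$5,188.67

Income Tax: taxable = R$8,510.00 − 1×R$80.00 = R$8,430.00
  R$454.70 + 24.77% × (R$8,430.00 − R$3,900.00) = R$454.70 + 24.77% × R$4,530.00 = R$1,576.78
Pension Levy: 8.2% × R$8,510.00 = R$697.82
Workforce Levy: 4.3% × R$8,510.00 = R$365.93
Training Fund Levy: 8% × R$8,510.00 = R$680.80
Total withheld: R$1,576.78 + R$697.82 + R$365.93 + R$680.80 = R$3,321.33
Net pay: R$8,510.00 − R$3,321.33 = R$5,188.67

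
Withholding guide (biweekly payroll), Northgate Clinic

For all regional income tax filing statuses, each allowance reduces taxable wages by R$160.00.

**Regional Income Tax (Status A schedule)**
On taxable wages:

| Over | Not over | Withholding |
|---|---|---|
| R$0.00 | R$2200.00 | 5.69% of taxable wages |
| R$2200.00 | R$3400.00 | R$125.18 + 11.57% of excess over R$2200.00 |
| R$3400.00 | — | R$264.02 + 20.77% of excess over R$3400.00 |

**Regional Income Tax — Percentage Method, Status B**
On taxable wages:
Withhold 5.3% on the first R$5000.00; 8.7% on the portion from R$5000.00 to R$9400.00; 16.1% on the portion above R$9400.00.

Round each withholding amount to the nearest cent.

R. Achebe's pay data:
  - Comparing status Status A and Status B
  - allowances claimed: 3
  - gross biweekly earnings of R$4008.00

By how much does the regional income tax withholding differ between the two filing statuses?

R$103.63

Regional Income Tax (Status A): taxable = R$4008.00 − 3×R$160.00 = R$3528.00
  R$264.02 + 20.77% × (R$3528.00 − R$3400.00) = R$264.02 + 20.77% × R$128.00 = R$290.61
Regional Income Tax (Status B): taxable = R$4008.00 − 3×R$160.00 = R$3528.00
  5.3% × R$3528.00 = R$186.98
Difference: |R$290.61 − R$186.98| = R$103.63 (higher under Status A)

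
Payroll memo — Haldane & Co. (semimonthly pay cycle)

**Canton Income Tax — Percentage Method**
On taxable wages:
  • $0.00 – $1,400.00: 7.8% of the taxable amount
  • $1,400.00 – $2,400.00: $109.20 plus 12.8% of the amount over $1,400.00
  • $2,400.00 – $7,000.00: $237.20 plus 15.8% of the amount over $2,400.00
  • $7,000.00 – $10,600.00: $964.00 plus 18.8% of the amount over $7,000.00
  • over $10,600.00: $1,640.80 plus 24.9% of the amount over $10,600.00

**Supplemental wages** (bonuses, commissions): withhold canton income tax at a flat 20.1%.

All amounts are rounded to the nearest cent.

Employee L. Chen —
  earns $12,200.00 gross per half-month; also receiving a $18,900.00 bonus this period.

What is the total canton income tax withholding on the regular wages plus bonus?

Canton Income Tax: taxable = $12,200.00
  $1,640.80 + 24.9% × ($12,200.00 − $10,600.00) = $1,640.80 + 24.9% × $1,600.00 = $2,039.20
Supplemental (20.1% flat on bonus): 20.1% × $18,900.00 = $3,798.90
Total canton income tax: $2,039.20 + $3,798.90 = $5,838.10

$5,838.10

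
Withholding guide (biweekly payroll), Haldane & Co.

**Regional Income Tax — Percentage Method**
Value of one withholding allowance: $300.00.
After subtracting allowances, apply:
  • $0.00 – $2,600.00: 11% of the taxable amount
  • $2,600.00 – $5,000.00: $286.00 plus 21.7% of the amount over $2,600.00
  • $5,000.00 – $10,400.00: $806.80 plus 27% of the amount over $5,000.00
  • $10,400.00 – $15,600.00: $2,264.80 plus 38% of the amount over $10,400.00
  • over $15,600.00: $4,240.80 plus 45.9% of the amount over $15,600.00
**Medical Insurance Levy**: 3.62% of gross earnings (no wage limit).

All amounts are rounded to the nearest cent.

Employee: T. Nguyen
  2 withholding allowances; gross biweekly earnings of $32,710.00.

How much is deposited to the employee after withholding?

$19,707.01

Regional Income Tax: taxable = $32,710.00 − 2×$300.00 = $32,110.00
  $4,240.80 + 45.9% × ($32,110.00 − $15,600.00) = $4,240.80 + 45.9% × $16,510.00 = $11,818.89
Medical Insurance Levy: 3.62% × $32,710.00 = $1,184.10
Total withheld: $11,818.89 + $1,184.10 = $13,002.99
Net pay: $32,710.00 − $13,002.99 = $19,707.01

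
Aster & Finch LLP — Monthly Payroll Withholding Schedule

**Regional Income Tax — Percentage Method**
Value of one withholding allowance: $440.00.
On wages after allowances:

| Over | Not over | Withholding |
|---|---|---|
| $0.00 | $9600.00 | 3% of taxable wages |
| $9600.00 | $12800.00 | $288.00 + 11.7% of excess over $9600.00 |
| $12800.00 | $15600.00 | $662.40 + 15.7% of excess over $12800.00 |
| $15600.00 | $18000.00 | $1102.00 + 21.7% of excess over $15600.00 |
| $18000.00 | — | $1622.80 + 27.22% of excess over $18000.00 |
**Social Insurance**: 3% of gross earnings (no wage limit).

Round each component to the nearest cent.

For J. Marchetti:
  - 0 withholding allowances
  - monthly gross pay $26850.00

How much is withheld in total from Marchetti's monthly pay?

$4837.27

Regional Income Tax: taxable = $26850.00
  $1622.80 + 27.22% × ($26850.00 − $18000.00) = $1622.80 + 27.22% × $8850.00 = $4031.77
Social Insurance: 3% × $26850.00 = $805.50
Total: $4031.77 + $805.50 = $4837.27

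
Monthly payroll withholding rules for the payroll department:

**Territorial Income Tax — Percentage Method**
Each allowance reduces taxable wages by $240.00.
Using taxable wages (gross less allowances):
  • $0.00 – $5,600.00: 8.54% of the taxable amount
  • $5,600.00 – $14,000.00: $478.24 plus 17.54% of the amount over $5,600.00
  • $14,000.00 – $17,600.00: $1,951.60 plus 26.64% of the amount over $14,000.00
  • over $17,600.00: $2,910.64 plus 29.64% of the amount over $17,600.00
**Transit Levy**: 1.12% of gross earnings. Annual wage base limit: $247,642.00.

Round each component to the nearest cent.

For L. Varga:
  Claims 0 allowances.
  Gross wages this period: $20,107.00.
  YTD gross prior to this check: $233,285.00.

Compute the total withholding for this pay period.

$3,814.51

Territorial Income Tax: taxable = $20,107.00
  $2,910.64 + 29.64% × ($20,107.00 − $17,600.00) = $2,910.64 + 29.64% × $2,507.00 = $3,653.71
Transit Levy: cap $247,642.00 − YTD $233,285.00 = $14,357.00 subject; 1.12% × $14,357.00 = $160.80
Total: $3,653.71 + $160.80 = $3,814.51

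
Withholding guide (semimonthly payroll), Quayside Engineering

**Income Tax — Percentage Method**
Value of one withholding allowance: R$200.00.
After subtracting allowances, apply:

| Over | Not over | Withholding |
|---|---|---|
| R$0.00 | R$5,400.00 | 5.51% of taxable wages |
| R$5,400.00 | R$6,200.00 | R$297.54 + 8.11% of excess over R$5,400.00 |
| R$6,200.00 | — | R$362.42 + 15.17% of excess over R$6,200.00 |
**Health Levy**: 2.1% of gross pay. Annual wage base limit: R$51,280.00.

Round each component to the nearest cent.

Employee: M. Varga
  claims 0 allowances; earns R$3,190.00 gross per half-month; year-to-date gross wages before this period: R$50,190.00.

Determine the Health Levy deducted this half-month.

Health Levy: cap R$51,280.00 − YTD R$50,190.00 = R$1,090.00 subject; 2.1% × R$1,090.00 = R$22.89

R$22.89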